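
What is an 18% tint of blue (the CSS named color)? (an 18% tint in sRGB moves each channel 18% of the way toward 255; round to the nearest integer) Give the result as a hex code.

#2E2EFF

CSS blue is rgb(0, 0, 255).
Per channel, c → c + 0.18(255 − c):
  R: 0 + 45.9 = 45.9 → 46
  G: 0 + 0.18×(255−0) = 0 + 45.9 = 45.9 → 46
  B: 255 + 0.18×(255−255) = 255 + 0 = 255 → 255
rgb(46, 46, 255) = #2E2EFF.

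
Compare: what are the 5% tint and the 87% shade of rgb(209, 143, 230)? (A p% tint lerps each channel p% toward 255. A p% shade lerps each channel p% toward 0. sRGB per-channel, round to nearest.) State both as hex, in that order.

#D395E7, #1B131E

5% tint:
  R: 209 + 0.05×(255−209) = 209 + 2.3 = 211.3 → 211
  G: 143 + 0.05×(255−143) = 143 + 5.6 = 148.6 → 149
  B: 230 + 0.05×(255−230) = 230 + 1.25 = 231.25 → 231
  → #D395E7
87% shade:
  R: 209 + 0.87×(0−209) = 209 − 181.83 = 27.17 → 27
  G: 143 + 0.87×(0−143) = 143 − 124.41 = 18.59 → 19
  B: 230 − 200.1 = 29.9 → 30
  → #1B131E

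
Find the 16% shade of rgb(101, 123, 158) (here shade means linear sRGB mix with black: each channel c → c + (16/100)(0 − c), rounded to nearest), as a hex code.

#556785

Per channel, c → c + 0.16(0 − c):
  R: 101 − 16.16 = 84.84 → 85
  G: 123 + 0.16×(0−123) = 123 − 19.68 = 103.32 → 103
  B: 158 − 25.28 = 132.72 → 133
rgb(85, 103, 133) = #556785.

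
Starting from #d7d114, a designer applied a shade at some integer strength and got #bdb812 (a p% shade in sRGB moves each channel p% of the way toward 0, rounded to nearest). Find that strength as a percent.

#d7d114 is rgb(215, 209, 20); #bdb812 is rgb(189, 184, 18).
On the R channel (widest range): 189 ≈ 215 + (p/100)(0 − 215), so p ≈ 100×(189 − 215)/(0 − 215) = -2600/-215 = 12.09.
p = 12 reproduces all three channels after rounding.

12%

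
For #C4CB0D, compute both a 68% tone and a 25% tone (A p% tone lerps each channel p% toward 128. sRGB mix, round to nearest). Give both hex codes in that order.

#C4CB0D is rgb(196, 203, 13).
68% tone:
  R: 196 + 0.68×(128−196) = 196 − 46.24 = 149.76 → 150
  G: 203 + 0.68×(128−203) = 203 − 51 = 152 → 152
  B: 13 + 78.2 = 91.2 → 91
  → #96985B
25% tone:
  R: 196 − 17 = 179 → 179
  G: 203 − 18.75 = 184.25 → 184
  B: 13 + 28.75 = 41.75 → 42
  → #B3B82A

#96985B, #B3B82A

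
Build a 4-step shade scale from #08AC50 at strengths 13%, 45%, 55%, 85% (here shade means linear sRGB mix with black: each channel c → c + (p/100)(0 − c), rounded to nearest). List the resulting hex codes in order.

#079646, #045F2C, #044D24, #011A0C

#08AC50 is rgb(8, 172, 80).
13%: (8 − 1.04 = 6.96→7, 172 − 22.36 = 149.64→150, 80 − 10.4 = 69.6→70) → #079646
45%: (8 − 3.6 = 4.4→4, 172 − 77.4 = 94.6→95, 80 − 36 = 44→44) → #045F2C
55%: (8 − 4.4 = 3.6→4, 172 − 94.6 = 77.4→77, 80 − 44 = 36→36) → #044D24
85%: (8 − 6.8 = 1.2→1, 172 − 146.2 = 25.8→26, 80 − 68 = 12→12) → #011A0C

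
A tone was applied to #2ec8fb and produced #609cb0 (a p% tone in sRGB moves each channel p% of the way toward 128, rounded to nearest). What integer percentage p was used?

#2ec8fb is rgb(46, 200, 251); #609cb0 is rgb(96, 156, 176).
On the B channel (widest range): 176 ≈ 251 + (p/100)(128 − 251), so p ≈ 100×(176 − 251)/(128 − 251) = -7500/-123 = 60.98.
p = 61 reproduces all three channels after rounding.

61%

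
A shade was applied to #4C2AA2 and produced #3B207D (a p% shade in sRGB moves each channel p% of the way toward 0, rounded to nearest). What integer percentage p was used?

#4C2AA2 is rgb(76, 42, 162); #3B207D is rgb(59, 32, 125).
On the B channel (widest range): 125 ≈ 162 + (p/100)(0 − 162), so p ≈ 100×(125 − 162)/(0 − 162) = -3700/-162 = 22.84.
p = 23 reproduces all three channels after rounding.

23%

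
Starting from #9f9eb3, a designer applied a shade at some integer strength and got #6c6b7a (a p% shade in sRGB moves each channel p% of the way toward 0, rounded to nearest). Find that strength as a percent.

32%

#9f9eb3 is rgb(159, 158, 179); #6c6b7a is rgb(108, 107, 122).
On the B channel (widest range): 122 ≈ 179 + (p/100)(0 − 179), so p ≈ 100×(122 − 179)/(0 − 179) = -5700/-179 = 31.84.
p = 32 reproduces all three channels after rounding.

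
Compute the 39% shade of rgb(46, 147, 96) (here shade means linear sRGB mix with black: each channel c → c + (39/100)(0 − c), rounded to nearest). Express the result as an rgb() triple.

Per channel, c → c + 0.39(0 − c):
  R: 46 − 17.94 = 28.06 → 28
  G: 147 + 0.39×(0−147) = 147 − 57.33 = 89.67 → 90
  B: 96 + 0.39×(0−96) = 96 − 37.44 = 58.56 → 59

rgb(28, 90, 59)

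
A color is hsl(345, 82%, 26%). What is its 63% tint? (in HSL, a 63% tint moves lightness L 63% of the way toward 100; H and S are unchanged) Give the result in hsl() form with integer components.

hsl(345, 82%, 73%)

L moves 63% from 26 toward 100: 26 + 46.62 = 72.62 → 73.
H and S are unchanged.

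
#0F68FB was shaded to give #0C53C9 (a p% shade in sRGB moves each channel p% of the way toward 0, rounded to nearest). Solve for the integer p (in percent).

20%

#0F68FB is rgb(15, 104, 251); #0C53C9 is rgb(12, 83, 201).
On the B channel (widest range): 201 ≈ 251 + (p/100)(0 − 251), so p ≈ 100×(201 − 251)/(0 − 251) = -5000/-251 = 19.92.
p = 20 reproduces all three channels after rounding.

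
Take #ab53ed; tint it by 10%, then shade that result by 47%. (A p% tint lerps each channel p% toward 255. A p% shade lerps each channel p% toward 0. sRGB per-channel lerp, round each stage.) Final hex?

#ab53ed is rgb(171, 83, 237).
Per channel, c → c + 0.1(255 − c):
  R: 171 + 0.1×(255−171) = 171 + 8.4 = 179.4 → 179
  G: 83 + 0.1×(255−83) = 83 + 17.2 = 100.2 → 100
  B: 237 + 1.8 = 238.8 → 239
After the tint: rgb(179, 100, 239) = #b364ef.
A 47% shade moves each channel 47% toward 0:
  R: 179 + 0.47×(0−179) = 179 − 84.13 = 94.87 → 95
  G: 100 − 47 = 53 → 53
  B: 239 − 112.33 = 126.67 → 127
rgb(95, 53, 127) = #5f357f.

#5f357f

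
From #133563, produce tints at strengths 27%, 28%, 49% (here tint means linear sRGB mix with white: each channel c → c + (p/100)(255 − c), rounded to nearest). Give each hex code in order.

#536c8d, #556e8f, #8798af

#133563 is rgb(19, 53, 99).
27%: (19 + 63.72 = 82.72→83, 53 + 54.54 = 107.54→108, 99 + 42.12 = 141.12→141) → #536c8d
28%: (19 + 66.08 = 85.08→85, 53 + 56.56 = 109.56→110, 99 + 43.68 = 142.68→143) → #556e8f
49%: (19 + 115.64 = 134.64→135, 53 + 98.98 = 151.98→152, 99 + 76.44 = 175.44→175) → #8798af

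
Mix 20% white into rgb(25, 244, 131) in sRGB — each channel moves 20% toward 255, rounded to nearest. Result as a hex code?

Lerp each channel 20% toward 255:
  R: 25 + 0.2×(255−25) = 25 + 46 = 71 → 71
  G: 244 + 2.2 = 246.2 → 246
  B: 131 + 24.8 = 155.8 → 156
rgb(71, 246, 156) = #47F69C.

#47F69C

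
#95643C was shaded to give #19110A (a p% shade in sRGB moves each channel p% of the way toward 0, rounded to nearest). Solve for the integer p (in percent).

#95643C is rgb(149, 100, 60); #19110A is rgb(25, 17, 10).
On the R channel (widest range): 25 ≈ 149 + (p/100)(0 − 149), so p ≈ 100×(25 − 149)/(0 − 149) = -12400/-149 = 83.22.
p = 83 reproduces all three channels after rounding.

83%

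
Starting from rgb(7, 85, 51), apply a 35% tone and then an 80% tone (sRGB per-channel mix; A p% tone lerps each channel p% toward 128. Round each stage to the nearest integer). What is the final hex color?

#707A76

A 35% tone moves each channel 35% toward 128:
  R: 7 + 0.35×(128−7) = 7 + 42.35 = 49.35 → 49
  G: 85 + 0.35×(128−85) = 85 + 15.05 = 100.05 → 100
  B: 51 + 0.35×(128−51) = 51 + 26.95 = 77.95 → 78
After the tone: rgb(49, 100, 78) = #31644E.
Per channel, c → c + 0.8(128 − c):
  R: 49 + 0.8×(128−49) = 49 + 63.2 = 112.2 → 112
  G: 100 + 22.4 = 122.4 → 122
  B: 78 + 0.8×(128−78) = 78 + 40 = 118 → 118
rgb(112, 122, 118) = #707A76.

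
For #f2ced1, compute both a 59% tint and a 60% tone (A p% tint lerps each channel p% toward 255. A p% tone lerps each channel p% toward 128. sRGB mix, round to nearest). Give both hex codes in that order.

#f2ced1 is rgb(242, 206, 209).
59% tint:
  R: 242 + 0.59×(255−242) = 242 + 7.67 = 249.67 → 250
  G: 206 + 0.59×(255−206) = 206 + 28.91 = 234.91 → 235
  B: 209 + 27.14 = 236.14 → 236
  → #faebec
60% tone:
  R: 242 − 68.4 = 173.6 → 174
  G: 206 + 0.6×(128−206) = 206 − 46.8 = 159.2 → 159
  B: 209 − 48.6 = 160.4 → 160
  → #ae9fa0

#faebec, #ae9fa0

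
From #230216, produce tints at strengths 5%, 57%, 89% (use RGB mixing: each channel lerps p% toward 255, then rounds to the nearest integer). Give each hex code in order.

#2E0F22, #A0929B, #E7E3E5

#230216 is rgb(35, 2, 22).
5%: (35 + 11 = 46→46, 2 + 12.65 = 14.65→15, 22 + 11.65 = 33.65→34) → #2E0F22
57%: (35 + 125.4 = 160.4→160, 2 + 144.21 = 146.21→146, 22 + 132.81 = 154.81→155) → #A0929B
89%: (35 + 195.8 = 230.8→231, 2 + 225.17 = 227.17→227, 22 + 207.37 = 229.37→229) → #E7E3E5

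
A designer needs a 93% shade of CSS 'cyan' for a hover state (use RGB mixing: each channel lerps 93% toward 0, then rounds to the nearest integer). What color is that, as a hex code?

#001212

CSS cyan is rgb(0, 255, 255).
Lerp each channel 93% toward 0:
  R: 0 + 0.93×(0−0) = 0 + 0 = 0 → 0
  G: 255 − 237.15 = 17.85 → 18
  B: 255 + 0.93×(0−255) = 255 − 237.15 = 17.85 → 18
rgb(0, 18, 18) = #001212.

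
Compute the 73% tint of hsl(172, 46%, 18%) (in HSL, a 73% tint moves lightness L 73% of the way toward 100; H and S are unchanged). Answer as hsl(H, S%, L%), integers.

hsl(172, 46%, 78%)

L moves 73% from 18 toward 100: 18 + 59.86 = 77.86 → 78.
H and S are unchanged.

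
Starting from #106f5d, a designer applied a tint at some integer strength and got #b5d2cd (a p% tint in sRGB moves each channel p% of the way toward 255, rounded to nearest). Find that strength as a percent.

#106f5d is rgb(16, 111, 93); #b5d2cd is rgb(181, 210, 205).
On the R channel (widest range): 181 ≈ 16 + (p/100)(255 − 16), so p ≈ 100×(181 − 16)/(255 − 16) = 16500/239 = 69.04.
p = 69 reproduces all three channels after rounding.

69%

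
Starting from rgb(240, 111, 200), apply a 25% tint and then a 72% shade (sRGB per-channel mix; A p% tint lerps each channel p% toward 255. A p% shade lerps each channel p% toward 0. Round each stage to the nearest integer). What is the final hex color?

Per channel, c → c + 0.25(255 − c):
  R: 240 + 0.25×(255−240) = 240 + 3.75 = 243.75 → 244
  G: 111 + 36 = 147 → 147
  B: 200 + 13.75 = 213.75 → 214
After the tint: rgb(244, 147, 214) = #f493d6.
Per channel, c → c + 0.72(0 − c):
  R: 244 − 175.68 = 68.32 → 68
  G: 147 + 0.72×(0−147) = 147 − 105.84 = 41.16 → 41
  B: 214 − 154.08 = 59.92 → 60
rgb(68, 41, 60) = #44293c.

#44293c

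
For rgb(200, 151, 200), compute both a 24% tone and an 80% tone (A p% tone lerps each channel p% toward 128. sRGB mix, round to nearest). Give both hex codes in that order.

24% tone:
  R: 200 + 0.24×(128−200) = 200 − 17.28 = 182.72 → 183
  G: 151 − 5.52 = 145.48 → 145
  B: 200 + 0.24×(128−200) = 200 − 17.28 = 182.72 → 183
  → #B791B7
80% tone:
  R: 200 + 0.8×(128−200) = 200 − 57.6 = 142.4 → 142
  G: 151 − 18.4 = 132.6 → 133
  B: 200 + 0.8×(128−200) = 200 − 57.6 = 142.4 → 142
  → #8E858E

#B791B7, #8E858E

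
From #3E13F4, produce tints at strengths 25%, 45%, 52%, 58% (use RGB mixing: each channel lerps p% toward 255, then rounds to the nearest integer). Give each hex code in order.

#6E4EF7, #957DF9, #A28EFA, #AE9CFA

#3E13F4 is rgb(62, 19, 244).
25%: (62 + 48.25 = 110.25→110, 19 + 59 = 78→78, 244 + 2.75 = 246.75→247) → #6E4EF7
45%: (62 + 86.85 = 148.85→149, 19 + 106.2 = 125.2→125, 244 + 4.95 = 248.95→249) → #957DF9
52%: (62 + 100.36 = 162.36→162, 19 + 122.72 = 141.72→142, 244 + 5.72 = 249.72→250) → #A28EFA
58%: (62 + 111.94 = 173.94→174, 19 + 136.88 = 155.88→156, 244 + 6.38 = 250.38→250) → #AE9CFA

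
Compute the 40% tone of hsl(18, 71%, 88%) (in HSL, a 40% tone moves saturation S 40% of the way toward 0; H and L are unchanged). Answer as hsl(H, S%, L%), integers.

S moves 40% from 71 toward 0: 71 − 28.4 = 42.6 → 43.
H and L are unchanged.

hsl(18, 43%, 88%)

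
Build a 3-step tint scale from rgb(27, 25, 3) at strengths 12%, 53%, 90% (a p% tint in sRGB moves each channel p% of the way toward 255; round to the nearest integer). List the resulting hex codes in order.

#363521, #949389, #E8E8E6

12%: (27 + 27.36 = 54.36→54, 25 + 27.6 = 52.6→53, 3 + 30.24 = 33.24→33) → #363521
53%: (27 + 120.84 = 147.84→148, 25 + 121.9 = 146.9→147, 3 + 133.56 = 136.56→137) → #949389
90%: (27 + 205.2 = 232.2→232, 25 + 207 = 232→232, 3 + 226.8 = 229.8→230) → #E8E8E6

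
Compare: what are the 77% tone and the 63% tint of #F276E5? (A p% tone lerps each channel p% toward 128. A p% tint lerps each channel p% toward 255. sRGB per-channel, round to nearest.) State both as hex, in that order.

#F276E5 is rgb(242, 118, 229).
77% tone:
  R: 242 + 0.77×(128−242) = 242 − 87.78 = 154.22 → 154
  G: 118 + 7.7 = 125.7 → 126
  B: 229 + 0.77×(128−229) = 229 − 77.77 = 151.23 → 151
  → #9A7E97
63% tint:
  R: 242 + 8.19 = 250.19 → 250
  G: 118 + 0.63×(255−118) = 118 + 86.31 = 204.31 → 204
  B: 229 + 16.38 = 245.38 → 245
  → #FACCF5

#9A7E97, #FACCF5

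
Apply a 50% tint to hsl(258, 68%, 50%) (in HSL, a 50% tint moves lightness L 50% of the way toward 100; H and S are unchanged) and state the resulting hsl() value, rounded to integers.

L moves 50% from 50 toward 100: 50 + 25 = 75 → 75.
H and S are unchanged.

hsl(258, 68%, 75%)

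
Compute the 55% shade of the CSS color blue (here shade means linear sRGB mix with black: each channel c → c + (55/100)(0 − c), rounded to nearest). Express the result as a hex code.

CSS blue is rgb(0, 0, 255).
Lerp each channel 55% toward 0:
  R: 0 + 0.55×(0−0) = 0 + 0 = 0 → 0
  G: 0 + 0.55×(0−0) = 0 + 0 = 0 → 0
  B: 255 − 140.25 = 114.75 → 115
rgb(0, 0, 115) = #000073.

#000073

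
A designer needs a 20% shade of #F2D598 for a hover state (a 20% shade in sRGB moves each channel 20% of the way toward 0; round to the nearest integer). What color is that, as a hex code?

#C2AA7A

#F2D598 is rgb(242, 213, 152).
A 20% shade moves each channel 20% toward 0:
  R: 242 + 0.2×(0−242) = 242 − 48.4 = 193.6 → 194
  G: 213 + 0.2×(0−213) = 213 − 42.6 = 170.4 → 170
  B: 152 − 30.4 = 121.6 → 122
rgb(194, 170, 122) = #C2AA7A.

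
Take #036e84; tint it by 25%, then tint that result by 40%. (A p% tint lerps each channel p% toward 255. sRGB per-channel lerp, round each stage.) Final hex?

#036e84 is rgb(3, 110, 132).
A 25% tint moves each channel 25% toward 255:
  R: 3 + 63 = 66 → 66
  G: 110 + 36.25 = 146.25 → 146
  B: 132 + 30.75 = 162.75 → 163
After the tint: rgb(66, 146, 163) = #4292a3.
Per channel, c → c + 0.4(255 − c):
  R: 66 + 0.4×(255−66) = 66 + 75.6 = 141.6 → 142
  G: 146 + 0.4×(255−146) = 146 + 43.6 = 189.6 → 190
  B: 163 + 0.4×(255−163) = 163 + 36.8 = 199.8 → 200
rgb(142, 190, 200) = #8ebec8.

#8ebec8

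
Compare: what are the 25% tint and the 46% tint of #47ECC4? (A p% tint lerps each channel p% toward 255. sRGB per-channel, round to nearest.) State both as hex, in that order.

#75F1D3, #9CF5DF

#47ECC4 is rgb(71, 236, 196).
25% tint:
  R: 71 + 0.25×(255−71) = 71 + 46 = 117 → 117
  G: 236 + 0.25×(255−236) = 236 + 4.75 = 240.75 → 241
  B: 196 + 14.75 = 210.75 → 211
  → #75F1D3
46% tint:
  R: 71 + 0.46×(255−71) = 71 + 84.64 = 155.64 → 156
  G: 236 + 0.46×(255−236) = 236 + 8.74 = 244.74 → 245
  B: 196 + 0.46×(255−196) = 196 + 27.14 = 223.14 → 223
  → #9CF5DF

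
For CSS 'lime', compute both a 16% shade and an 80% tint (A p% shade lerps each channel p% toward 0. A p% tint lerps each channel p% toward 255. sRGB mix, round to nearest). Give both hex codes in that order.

CSS lime is rgb(0, 255, 0).
16% shade:
  R: 0 + 0.16×(0−0) = 0 + 0 = 0 → 0
  G: 255 − 40.8 = 214.2 → 214
  B: 0 + 0.16×(0−0) = 0 + 0 = 0 → 0
  → #00D600
80% tint:
  R: 0 + 0.8×(255−0) = 0 + 204 = 204 → 204
  G: 255 + 0.8×(255−255) = 255 + 0 = 255 → 255
  B: 0 + 0.8×(255−0) = 0 + 204 = 204 → 204
  → #CCFFCC

#00D600, #CCFFCC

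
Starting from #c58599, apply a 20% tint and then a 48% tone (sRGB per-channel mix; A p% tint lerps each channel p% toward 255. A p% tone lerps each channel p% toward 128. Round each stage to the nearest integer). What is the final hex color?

#aa8f97

#c58599 is rgb(197, 133, 153).
Lerp each channel 20% toward 255:
  R: 197 + 0.2×(255−197) = 197 + 11.6 = 208.6 → 209
  G: 133 + 0.2×(255−133) = 133 + 24.4 = 157.4 → 157
  B: 153 + 0.2×(255−153) = 153 + 20.4 = 173.4 → 173
After the tint: rgb(209, 157, 173) = #d19dad.
Per channel, c → c + 0.48(128 − c):
  R: 209 + 0.48×(128−209) = 209 − 38.88 = 170.12 → 170
  G: 157 − 13.92 = 143.08 → 143
  B: 173 + 0.48×(128−173) = 173 − 21.6 = 151.4 → 151
rgb(170, 143, 151) = #aa8f97.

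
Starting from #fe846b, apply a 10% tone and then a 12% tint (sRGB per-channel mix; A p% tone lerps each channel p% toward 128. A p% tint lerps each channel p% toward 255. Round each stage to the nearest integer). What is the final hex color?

#f3937f

#fe846b is rgb(254, 132, 107).
Per channel, c → c + 0.1(128 − c):
  R: 254 + 0.1×(128−254) = 254 − 12.6 = 241.4 → 241
  G: 132 + 0.1×(128−132) = 132 − 0.4 = 131.6 → 132
  B: 107 + 2.1 = 109.1 → 109
After the tone: rgb(241, 132, 109) = #f1846d.
A 12% tint moves each channel 12% toward 255:
  R: 241 + 0.12×(255−241) = 241 + 1.68 = 242.68 → 243
  G: 132 + 0.12×(255−132) = 132 + 14.76 = 146.76 → 147
  B: 109 + 0.12×(255−109) = 109 + 17.52 = 126.52 → 127
rgb(243, 147, 127) = #f3937f.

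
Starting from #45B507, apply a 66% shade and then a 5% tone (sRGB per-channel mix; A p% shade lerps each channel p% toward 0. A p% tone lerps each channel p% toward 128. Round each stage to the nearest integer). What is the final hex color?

#45B507 is rgb(69, 181, 7).
A 66% shade moves each channel 66% toward 0:
  R: 69 + 0.66×(0−69) = 69 − 45.54 = 23.46 → 23
  G: 181 + 0.66×(0−181) = 181 − 119.46 = 61.54 → 62
  B: 7 − 4.62 = 2.38 → 2
After the shade: rgb(23, 62, 2) = #173E02.
Per channel, c → c + 0.05(128 − c):
  R: 23 + 5.25 = 28.25 → 28
  G: 62 + 0.05×(128−62) = 62 + 3.3 = 65.3 → 65
  B: 2 + 6.3 = 8.3 → 8
rgb(28, 65, 8) = #1C4108.

#1C4108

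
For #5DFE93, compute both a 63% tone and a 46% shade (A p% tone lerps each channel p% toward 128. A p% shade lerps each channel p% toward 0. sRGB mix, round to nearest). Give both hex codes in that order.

#73AF87, #32894F

#5DFE93 is rgb(93, 254, 147).
63% tone:
  R: 93 + 22.05 = 115.05 → 115
  G: 254 − 79.38 = 174.62 → 175
  B: 147 + 0.63×(128−147) = 147 − 11.97 = 135.03 → 135
  → #73AF87
46% shade:
  R: 93 + 0.46×(0−93) = 93 − 42.78 = 50.22 → 50
  G: 254 + 0.46×(0−254) = 254 − 116.84 = 137.16 → 137
  B: 147 − 67.62 = 79.38 → 79
  → #32894F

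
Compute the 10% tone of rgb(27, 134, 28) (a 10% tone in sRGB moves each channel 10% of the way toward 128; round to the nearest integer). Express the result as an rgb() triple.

Per channel, c → c + 0.1(128 − c):
  R: 27 + 0.1×(128−27) = 27 + 10.1 = 37.1 → 37
  G: 134 + 0.1×(128−134) = 134 − 0.6 = 133.4 → 133
  B: 28 + 0.1×(128−28) = 28 + 10 = 38 → 38

rgb(37, 133, 38)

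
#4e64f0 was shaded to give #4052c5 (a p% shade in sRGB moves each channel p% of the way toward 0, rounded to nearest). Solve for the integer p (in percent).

18%

#4e64f0 is rgb(78, 100, 240); #4052c5 is rgb(64, 82, 197).
On the B channel (widest range): 197 ≈ 240 + (p/100)(0 − 240), so p ≈ 100×(197 − 240)/(0 − 240) = -4300/-240 = 17.92.
p = 18 reproduces all three channels after rounding.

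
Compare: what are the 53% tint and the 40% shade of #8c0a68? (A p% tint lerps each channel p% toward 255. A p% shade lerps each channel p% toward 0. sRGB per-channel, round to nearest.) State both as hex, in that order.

#8c0a68 is rgb(140, 10, 104).
53% tint:
  R: 140 + 0.53×(255−140) = 140 + 60.95 = 200.95 → 201
  G: 10 + 0.53×(255−10) = 10 + 129.85 = 139.85 → 140
  B: 104 + 80.03 = 184.03 → 184
  → #c98cb8
40% shade:
  R: 140 + 0.4×(0−140) = 140 − 56 = 84 → 84
  G: 10 + 0.4×(0−10) = 10 − 4 = 6 → 6
  B: 104 + 0.4×(0−104) = 104 − 41.6 = 62.4 → 62
  → #54063e

#c98cb8, #54063e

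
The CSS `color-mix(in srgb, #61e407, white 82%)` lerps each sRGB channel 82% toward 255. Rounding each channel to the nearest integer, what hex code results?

#61e407 is rgb(97, 228, 7).
Lerp each channel 82% toward 255:
  R: 97 + 0.82×(255−97) = 97 + 129.56 = 226.56 → 227
  G: 228 + 22.14 = 250.14 → 250
  B: 7 + 203.36 = 210.36 → 210
rgb(227, 250, 210) = #e3fad2.

#e3fad2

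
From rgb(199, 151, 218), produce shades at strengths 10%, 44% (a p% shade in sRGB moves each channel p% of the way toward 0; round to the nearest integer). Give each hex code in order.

10%: (199 − 19.9 = 179.1→179, 151 − 15.1 = 135.9→136, 218 − 21.8 = 196.2→196) → #B388C4
44%: (199 − 87.56 = 111.44→111, 151 − 66.44 = 84.56→85, 218 − 95.92 = 122.08→122) → #6F557A

#B388C4, #6F557A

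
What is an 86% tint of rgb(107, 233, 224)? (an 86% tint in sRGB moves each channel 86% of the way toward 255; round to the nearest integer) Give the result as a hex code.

#EAFCFB

An 86% tint moves each channel 86% toward 255:
  R: 107 + 0.86×(255−107) = 107 + 127.28 = 234.28 → 234
  G: 233 + 18.92 = 251.92 → 252
  B: 224 + 0.86×(255−224) = 224 + 26.66 = 250.66 → 251
rgb(234, 252, 251) = #EAFCFB.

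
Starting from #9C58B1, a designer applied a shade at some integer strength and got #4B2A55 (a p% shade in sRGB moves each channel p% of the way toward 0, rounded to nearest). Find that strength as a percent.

#9C58B1 is rgb(156, 88, 177); #4B2A55 is rgb(75, 42, 85).
On the B channel (widest range): 85 ≈ 177 + (p/100)(0 − 177), so p ≈ 100×(85 − 177)/(0 − 177) = -9200/-177 = 51.98.
p = 52 reproduces all three channels after rounding.

52%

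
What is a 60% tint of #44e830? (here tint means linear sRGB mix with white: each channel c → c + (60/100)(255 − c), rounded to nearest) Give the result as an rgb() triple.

rgb(180, 246, 172)

#44e830 is rgb(68, 232, 48).
Lerp each channel 60% toward 255:
  R: 68 + 0.6×(255−68) = 68 + 112.2 = 180.2 → 180
  G: 232 + 0.6×(255−232) = 232 + 13.8 = 245.8 → 246
  B: 48 + 124.2 = 172.2 → 172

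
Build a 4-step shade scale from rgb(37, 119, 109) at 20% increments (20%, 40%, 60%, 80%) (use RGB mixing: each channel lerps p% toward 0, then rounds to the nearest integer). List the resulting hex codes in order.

#1E5F57, #164741, #0F302C, #071816

20%: (37 − 7.4 = 29.6→30, 119 − 23.8 = 95.2→95, 109 − 21.8 = 87.2→87) → #1E5F57
40%: (37 − 14.8 = 22.2→22, 119 − 47.6 = 71.4→71, 109 − 43.6 = 65.4→65) → #164741
60%: (37 − 22.2 = 14.8→15, 119 − 71.4 = 47.6→48, 109 − 65.4 = 43.6→44) → #0F302C
80%: (37 − 29.6 = 7.4→7, 119 − 95.2 = 23.8→24, 109 − 87.2 = 21.8→22) → #071816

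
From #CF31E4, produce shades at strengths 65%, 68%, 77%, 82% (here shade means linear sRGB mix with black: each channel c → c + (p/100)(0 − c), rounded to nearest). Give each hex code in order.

#CF31E4 is rgb(207, 49, 228).
65%: (207 − 134.55 = 72.45→72, 49 − 31.85 = 17.15→17, 228 − 148.2 = 79.8→80) → #481150
68%: (207 − 140.76 = 66.24→66, 49 − 33.32 = 15.68→16, 228 − 155.04 = 72.96→73) → #421049
77%: (207 − 159.39 = 47.61→48, 49 − 37.73 = 11.27→11, 228 − 175.56 = 52.44→52) → #300B34
82%: (207 − 169.74 = 37.26→37, 49 − 40.18 = 8.82→9, 228 − 186.96 = 41.04→41) → #250929

#481150, #421049, #300B34, #250929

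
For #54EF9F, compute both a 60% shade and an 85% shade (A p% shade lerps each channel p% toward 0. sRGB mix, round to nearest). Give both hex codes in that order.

#54EF9F is rgb(84, 239, 159).
60% shade:
  R: 84 − 50.4 = 33.6 → 34
  G: 239 − 143.4 = 95.6 → 96
  B: 159 + 0.6×(0−159) = 159 − 95.4 = 63.6 → 64
  → #226040
85% shade:
  R: 84 + 0.85×(0−84) = 84 − 71.4 = 12.6 → 13
  G: 239 + 0.85×(0−239) = 239 − 203.15 = 35.85 → 36
  B: 159 + 0.85×(0−159) = 159 − 135.15 = 23.85 → 24
  → #0D2418

#226040, #0D2418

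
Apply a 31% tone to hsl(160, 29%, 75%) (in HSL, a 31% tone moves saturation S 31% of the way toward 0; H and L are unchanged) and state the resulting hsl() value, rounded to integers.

S moves 31% from 29 toward 0: 29 − 8.99 = 20.01 → 20.
H and L are unchanged.

hsl(160, 20%, 75%)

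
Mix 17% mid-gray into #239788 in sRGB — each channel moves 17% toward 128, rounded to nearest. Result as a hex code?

#239788 is rgb(35, 151, 136).
Per channel, c → c + 0.17(128 − c):
  R: 35 + 0.17×(128−35) = 35 + 15.81 = 50.81 → 51
  G: 151 + 0.17×(128−151) = 151 − 3.91 = 147.09 → 147
  B: 136 − 1.36 = 134.64 → 135
rgb(51, 147, 135) = #339387.

#339387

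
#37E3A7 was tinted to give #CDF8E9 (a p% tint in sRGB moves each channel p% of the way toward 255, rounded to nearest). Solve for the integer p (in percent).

#37E3A7 is rgb(55, 227, 167); #CDF8E9 is rgb(205, 248, 233).
On the R channel (widest range): 205 ≈ 55 + (p/100)(255 − 55), so p ≈ 100×(205 − 55)/(255 − 55) = 15000/200 = 75.00.
p = 75 reproduces all three channels after rounding.

75%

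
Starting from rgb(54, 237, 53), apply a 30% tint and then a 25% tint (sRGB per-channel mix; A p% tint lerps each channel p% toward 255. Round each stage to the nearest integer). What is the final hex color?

A 30% tint moves each channel 30% toward 255:
  R: 54 + 60.3 = 114.3 → 114
  G: 237 + 5.4 = 242.4 → 242
  B: 53 + 60.6 = 113.6 → 114
After the tint: rgb(114, 242, 114) = #72f272.
Per channel, c → c + 0.25(255 − c):
  R: 114 + 0.25×(255−114) = 114 + 35.25 = 149.25 → 149
  G: 242 + 0.25×(255−242) = 242 + 3.25 = 245.25 → 245
  B: 114 + 35.25 = 149.25 → 149
rgb(149, 245, 149) = #95f595.

#95f595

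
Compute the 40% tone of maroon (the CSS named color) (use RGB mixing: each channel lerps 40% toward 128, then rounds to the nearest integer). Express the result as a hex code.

CSS maroon is rgb(128, 0, 0).
A 40% tone moves each channel 40% toward 128:
  R: 128 + 0 = 128 → 128
  G: 0 + 0.4×(128−0) = 0 + 51.2 = 51.2 → 51
  B: 0 + 0.4×(128−0) = 0 + 51.2 = 51.2 → 51
rgb(128, 51, 51) = #803333.

#803333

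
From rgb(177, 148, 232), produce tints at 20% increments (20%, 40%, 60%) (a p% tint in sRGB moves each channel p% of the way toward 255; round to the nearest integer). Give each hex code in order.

#C1A9ED, #D0BFF1, #E0D4F6

20%: (177 + 15.6 = 192.6→193, 148 + 21.4 = 169.4→169, 232 + 4.6 = 236.6→237) → #C1A9ED
40%: (177 + 31.2 = 208.2→208, 148 + 42.8 = 190.8→191, 232 + 9.2 = 241.2→241) → #D0BFF1
60%: (177 + 46.8 = 223.8→224, 148 + 64.2 = 212.2→212, 232 + 13.8 = 245.8→246) → #E0D4F6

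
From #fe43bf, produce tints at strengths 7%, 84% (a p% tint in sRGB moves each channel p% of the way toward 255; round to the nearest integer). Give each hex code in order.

#fe43bf is rgb(254, 67, 191).
7%: (254→254, 67 + 13.16 = 80.16→80, 191 + 4.48 = 195.48→195) → #fe50c3
84%: (254 + 0.84 = 254.84→255, 67 + 157.92 = 224.92→225, 191 + 53.76 = 244.76→245) → #ffe1f5

#fe50c3, #ffe1f5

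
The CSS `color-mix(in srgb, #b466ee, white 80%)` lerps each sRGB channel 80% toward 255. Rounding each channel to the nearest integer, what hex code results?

#f0e0fc

#b466ee is rgb(180, 102, 238).
An 80% tint moves each channel 80% toward 255:
  R: 180 + 0.8×(255−180) = 180 + 60 = 240 → 240
  G: 102 + 0.8×(255−102) = 102 + 122.4 = 224.4 → 224
  B: 238 + 0.8×(255−238) = 238 + 13.6 = 251.6 → 252
rgb(240, 224, 252) = #f0e0fc.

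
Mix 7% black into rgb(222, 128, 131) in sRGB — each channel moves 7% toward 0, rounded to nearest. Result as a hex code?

#ce777a

Per channel, c → c + 0.07(0 − c):
  R: 222 + 0.07×(0−222) = 222 − 15.54 = 206.46 → 206
  G: 128 + 0.07×(0−128) = 128 − 8.96 = 119.04 → 119
  B: 131 + 0.07×(0−131) = 131 − 9.17 = 121.83 → 122
rgb(206, 119, 122) = #ce777a.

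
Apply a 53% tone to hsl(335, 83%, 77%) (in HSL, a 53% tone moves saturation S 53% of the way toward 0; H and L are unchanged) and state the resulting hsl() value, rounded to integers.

hsl(335, 39%, 77%)

S moves 53% from 83 toward 0: 83 − 43.99 = 39.01 → 39.
H and L are unchanged.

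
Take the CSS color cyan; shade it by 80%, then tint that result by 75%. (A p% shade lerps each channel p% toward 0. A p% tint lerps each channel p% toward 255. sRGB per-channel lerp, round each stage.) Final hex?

#bfcccc

CSS cyan is rgb(0, 255, 255).
Lerp each channel 80% toward 0:
  R: 0 + 0 = 0 → 0
  G: 255 + 0.8×(0−255) = 255 − 204 = 51 → 51
  B: 255 + 0.8×(0−255) = 255 − 204 = 51 → 51
After the shade: rgb(0, 51, 51) = #003333.
A 75% tint moves each channel 75% toward 255:
  R: 0 + 191.25 = 191.25 → 191
  G: 51 + 153 = 204 → 204
  B: 51 + 0.75×(255−51) = 51 + 153 = 204 → 204
rgb(191, 204, 204) = #bfcccc.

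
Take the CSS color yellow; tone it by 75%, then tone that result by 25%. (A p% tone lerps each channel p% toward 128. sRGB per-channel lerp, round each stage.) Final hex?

CSS yellow is rgb(255, 255, 0).
A 75% tone moves each channel 75% toward 128:
  R: 255 − 95.25 = 159.75 → 160
  G: 255 + 0.75×(128−255) = 255 − 95.25 = 159.75 → 160
  B: 0 + 0.75×(128−0) = 0 + 96 = 96 → 96
After the tone: rgb(160, 160, 96) = #a0a060.
A 25% tone moves each channel 25% toward 128:
  R: 160 + 0.25×(128−160) = 160 − 8 = 152 → 152
  G: 160 + 0.25×(128−160) = 160 − 8 = 152 → 152
  B: 96 + 0.25×(128−96) = 96 + 8 = 104 → 104
rgb(152, 152, 104) = #989868.

#989868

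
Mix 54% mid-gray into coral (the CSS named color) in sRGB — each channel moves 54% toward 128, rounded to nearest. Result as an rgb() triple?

rgb(186, 128, 106)

CSS coral is rgb(255, 127, 80).
Per channel, c → c + 0.54(128 − c):
  R: 255 + 0.54×(128−255) = 255 − 68.58 = 186.42 → 186
  G: 127 + 0.54 = 127.54 → 128
  B: 80 + 25.92 = 105.92 → 106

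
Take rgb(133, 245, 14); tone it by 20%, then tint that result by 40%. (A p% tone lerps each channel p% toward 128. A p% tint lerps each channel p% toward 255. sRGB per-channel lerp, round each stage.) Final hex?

#B5EB7C

Lerp each channel 20% toward 128:
  R: 133 + 0.2×(128−133) = 133 − 1 = 132 → 132
  G: 245 + 0.2×(128−245) = 245 − 23.4 = 221.6 → 222
  B: 14 + 22.8 = 36.8 → 37
After the tone: rgb(132, 222, 37) = #84DE25.
A 40% tint moves each channel 40% toward 255:
  R: 132 + 0.4×(255−132) = 132 + 49.2 = 181.2 → 181
  G: 222 + 0.4×(255−222) = 222 + 13.2 = 235.2 → 235
  B: 37 + 0.4×(255−37) = 37 + 87.2 = 124.2 → 124
rgb(181, 235, 124) = #B5EB7C.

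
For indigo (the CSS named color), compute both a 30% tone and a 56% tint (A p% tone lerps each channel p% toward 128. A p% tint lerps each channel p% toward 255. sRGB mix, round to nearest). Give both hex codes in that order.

CSS indigo is rgb(75, 0, 130).
30% tone:
  R: 75 + 0.3×(128−75) = 75 + 15.9 = 90.9 → 91
  G: 0 + 0.3×(128−0) = 0 + 38.4 = 38.4 → 38
  B: 130 − 0.6 = 129.4 → 129
  → #5B2681
56% tint:
  R: 75 + 0.56×(255−75) = 75 + 100.8 = 175.8 → 176
  G: 0 + 142.8 = 142.8 → 143
  B: 130 + 70 = 200 → 200
  → #B08FC8

#5B2681, #B08FC8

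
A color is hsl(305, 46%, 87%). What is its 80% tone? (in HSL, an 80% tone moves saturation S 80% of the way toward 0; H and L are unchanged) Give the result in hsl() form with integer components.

hsl(305, 9%, 87%)

S moves 80% from 46 toward 0: 46 − 36.8 = 9.2 → 9.
H and L are unchanged.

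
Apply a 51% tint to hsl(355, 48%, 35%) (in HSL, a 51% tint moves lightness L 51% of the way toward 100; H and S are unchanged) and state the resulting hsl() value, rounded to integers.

L moves 51% from 35 toward 100: 35 + 33.15 = 68.15 → 68.
H and S are unchanged.

hsl(355, 48%, 68%)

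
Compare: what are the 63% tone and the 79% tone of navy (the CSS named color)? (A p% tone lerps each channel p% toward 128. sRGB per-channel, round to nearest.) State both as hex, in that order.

CSS navy is rgb(0, 0, 128).
63% tone:
  R: 0 + 80.64 = 80.64 → 81
  G: 0 + 80.64 = 80.64 → 81
  B: 128 + 0 = 128 → 128
  → #515180
79% tone:
  R: 0 + 0.79×(128−0) = 0 + 101.12 = 101.12 → 101
  G: 0 + 0.79×(128−0) = 0 + 101.12 = 101.12 → 101
  B: 128 + 0 = 128 → 128
  → #656580

#515180, #656580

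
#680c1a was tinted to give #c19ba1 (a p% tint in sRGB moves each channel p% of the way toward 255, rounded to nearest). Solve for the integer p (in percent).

#680c1a is rgb(104, 12, 26); #c19ba1 is rgb(193, 155, 161).
On the G channel (widest range): 155 ≈ 12 + (p/100)(255 − 12), so p ≈ 100×(155 − 12)/(255 − 12) = 14300/243 = 58.85.
p = 59 reproduces all three channels after rounding.

59%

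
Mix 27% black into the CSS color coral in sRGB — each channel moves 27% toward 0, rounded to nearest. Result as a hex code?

CSS coral is rgb(255, 127, 80).
A 27% shade moves each channel 27% toward 0:
  R: 255 − 68.85 = 186.15 → 186
  G: 127 − 34.29 = 92.71 → 93
  B: 80 + 0.27×(0−80) = 80 − 21.6 = 58.4 → 58
rgb(186, 93, 58) = #ba5d3a.

#ba5d3a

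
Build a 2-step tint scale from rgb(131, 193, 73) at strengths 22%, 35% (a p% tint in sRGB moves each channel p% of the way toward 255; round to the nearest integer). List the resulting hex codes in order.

#9ecf71, #aed789

22%: (131 + 27.28 = 158.28→158, 193 + 13.64 = 206.64→207, 73 + 40.04 = 113.04→113) → #9ecf71
35%: (131 + 43.4 = 174.4→174, 193 + 21.7 = 214.7→215, 73 + 63.7 = 136.7→137) → #aed789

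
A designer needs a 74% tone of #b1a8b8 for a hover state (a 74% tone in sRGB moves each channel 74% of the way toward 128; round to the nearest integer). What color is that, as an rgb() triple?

rgb(141, 138, 143)

#b1a8b8 is rgb(177, 168, 184).
Per channel, c → c + 0.74(128 − c):
  R: 177 − 36.26 = 140.74 → 141
  G: 168 + 0.74×(128−168) = 168 − 29.6 = 138.4 → 138
  B: 184 + 0.74×(128−184) = 184 − 41.44 = 142.56 → 143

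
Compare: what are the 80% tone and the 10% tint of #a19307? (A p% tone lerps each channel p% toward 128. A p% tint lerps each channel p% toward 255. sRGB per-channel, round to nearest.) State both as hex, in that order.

#a19307 is rgb(161, 147, 7).
80% tone:
  R: 161 − 26.4 = 134.6 → 135
  G: 147 + 0.8×(128−147) = 147 − 15.2 = 131.8 → 132
  B: 7 + 96.8 = 103.8 → 104
  → #878468
10% tint:
  R: 161 + 0.1×(255−161) = 161 + 9.4 = 170.4 → 170
  G: 147 + 0.1×(255−147) = 147 + 10.8 = 157.8 → 158
  B: 7 + 0.1×(255−7) = 7 + 24.8 = 31.8 → 32
  → #aa9e20

#878468, #aa9e20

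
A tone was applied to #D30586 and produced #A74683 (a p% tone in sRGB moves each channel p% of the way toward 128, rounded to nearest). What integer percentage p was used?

#D30586 is rgb(211, 5, 134); #A74683 is rgb(167, 70, 131).
On the G channel (widest range): 70 ≈ 5 + (p/100)(128 − 5), so p ≈ 100×(70 − 5)/(128 − 5) = 6500/123 = 52.85.
p = 53 reproduces all three channels after rounding.

53%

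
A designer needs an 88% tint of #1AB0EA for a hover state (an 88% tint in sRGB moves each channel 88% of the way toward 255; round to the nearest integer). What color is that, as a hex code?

#1AB0EA is rgb(26, 176, 234).
An 88% tint moves each channel 88% toward 255:
  R: 26 + 0.88×(255−26) = 26 + 201.52 = 227.52 → 228
  G: 176 + 0.88×(255−176) = 176 + 69.52 = 245.52 → 246
  B: 234 + 18.48 = 252.48 → 252
rgb(228, 246, 252) = #E4F6FC.

#E4F6FC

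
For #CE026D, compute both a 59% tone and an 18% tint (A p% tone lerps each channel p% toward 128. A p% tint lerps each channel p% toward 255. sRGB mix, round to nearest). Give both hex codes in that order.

#A04C78, #D73087

#CE026D is rgb(206, 2, 109).
59% tone:
  R: 206 + 0.59×(128−206) = 206 − 46.02 = 159.98 → 160
  G: 2 + 74.34 = 76.34 → 76
  B: 109 + 0.59×(128−109) = 109 + 11.21 = 120.21 → 120
  → #A04C78
18% tint:
  R: 206 + 0.18×(255−206) = 206 + 8.82 = 214.82 → 215
  G: 2 + 0.18×(255−2) = 2 + 45.54 = 47.54 → 48
  B: 109 + 0.18×(255−109) = 109 + 26.28 = 135.28 → 135
  → #D73087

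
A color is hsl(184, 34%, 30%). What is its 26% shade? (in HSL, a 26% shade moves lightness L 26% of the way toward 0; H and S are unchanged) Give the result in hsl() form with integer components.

hsl(184, 34%, 22%)

L moves 26% from 30 toward 0: 30 − 7.8 = 22.2 → 22.
H and S are unchanged.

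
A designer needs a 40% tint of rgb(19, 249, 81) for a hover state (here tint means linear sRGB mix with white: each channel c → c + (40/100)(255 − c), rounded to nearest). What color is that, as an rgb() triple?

A 40% tint moves each channel 40% toward 255:
  R: 19 + 94.4 = 113.4 → 113
  G: 249 + 2.4 = 251.4 → 251
  B: 81 + 69.6 = 150.6 → 151

rgb(113, 251, 151)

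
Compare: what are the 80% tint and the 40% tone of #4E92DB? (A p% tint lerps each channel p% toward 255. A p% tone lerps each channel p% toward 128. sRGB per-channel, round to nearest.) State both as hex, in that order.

#4E92DB is rgb(78, 146, 219).
80% tint:
  R: 78 + 141.6 = 219.6 → 220
  G: 146 + 87.2 = 233.2 → 233
  B: 219 + 28.8 = 247.8 → 248
  → #DCE9F8
40% tone:
  R: 78 + 0.4×(128−78) = 78 + 20 = 98 → 98
  G: 146 − 7.2 = 138.8 → 139
  B: 219 − 36.4 = 182.6 → 183
  → #628BB7

#DCE9F8, #628BB7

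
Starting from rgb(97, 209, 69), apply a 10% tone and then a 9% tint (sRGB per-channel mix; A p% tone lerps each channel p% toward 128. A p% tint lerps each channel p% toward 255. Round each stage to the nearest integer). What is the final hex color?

Lerp each channel 10% toward 128:
  R: 97 + 0.1×(128−97) = 97 + 3.1 = 100.1 → 100
  G: 209 + 0.1×(128−209) = 209 − 8.1 = 200.9 → 201
  B: 69 + 5.9 = 74.9 → 75
After the tone: rgb(100, 201, 75) = #64C94B.
A 9% tint moves each channel 9% toward 255:
  R: 100 + 13.95 = 113.95 → 114
  G: 201 + 4.86 = 205.86 → 206
  B: 75 + 16.2 = 91.2 → 91
rgb(114, 206, 91) = #72CE5B.

#72CE5B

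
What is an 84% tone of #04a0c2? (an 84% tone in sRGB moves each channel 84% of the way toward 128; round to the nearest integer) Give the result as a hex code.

#6c858b

#04a0c2 is rgb(4, 160, 194).
An 84% tone moves each channel 84% toward 128:
  R: 4 + 0.84×(128−4) = 4 + 104.16 = 108.16 → 108
  G: 160 − 26.88 = 133.12 → 133
  B: 194 − 55.44 = 138.56 → 139
rgb(108, 133, 139) = #6c858b.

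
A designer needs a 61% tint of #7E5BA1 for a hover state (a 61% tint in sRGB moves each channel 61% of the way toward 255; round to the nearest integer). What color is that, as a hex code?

#CDBFDA

#7E5BA1 is rgb(126, 91, 161).
A 61% tint moves each channel 61% toward 255:
  R: 126 + 0.61×(255−126) = 126 + 78.69 = 204.69 → 205
  G: 91 + 100.04 = 191.04 → 191
  B: 161 + 57.34 = 218.34 → 218
rgb(205, 191, 218) = #CDBFDA.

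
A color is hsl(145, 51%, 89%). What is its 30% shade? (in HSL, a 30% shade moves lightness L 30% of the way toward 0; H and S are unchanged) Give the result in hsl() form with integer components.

L moves 30% from 89 toward 0: 89 − 26.7 = 62.3 → 62.
H and S are unchanged.

hsl(145, 51%, 62%)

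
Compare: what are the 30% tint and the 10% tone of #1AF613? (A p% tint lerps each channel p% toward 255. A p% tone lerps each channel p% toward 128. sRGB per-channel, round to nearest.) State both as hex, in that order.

#5FF95A, #24EA1E

#1AF613 is rgb(26, 246, 19).
30% tint:
  R: 26 + 0.3×(255−26) = 26 + 68.7 = 94.7 → 95
  G: 246 + 0.3×(255−246) = 246 + 2.7 = 248.7 → 249
  B: 19 + 0.3×(255−19) = 19 + 70.8 = 89.8 → 90
  → #5FF95A
10% tone:
  R: 26 + 10.2 = 36.2 → 36
  G: 246 − 11.8 = 234.2 → 234
  B: 19 + 0.1×(128−19) = 19 + 10.9 = 29.9 → 30
  → #24EA1E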